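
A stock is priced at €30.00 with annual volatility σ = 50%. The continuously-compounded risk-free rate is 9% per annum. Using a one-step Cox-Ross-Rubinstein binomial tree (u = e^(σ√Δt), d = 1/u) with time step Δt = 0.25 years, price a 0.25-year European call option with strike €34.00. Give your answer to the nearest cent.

CRR parameters: u = e^(σ√Δt) = e^(0.5·√0.25) = 1.2840, d = 1/u = 0.7788
Per-period rate: rΔt = 0.09·0.25 = 0.0225, so R = e^0.0225 = 1.0228
Risk-neutral probability p = (e^0.0225 − 0.7788)/(1.2840 − 0.7788) = 0.2440/0.5052 = 0.4829
Terminal stock prices: S_u = 38.52, S_d = 23.36
Terminal payoffs (S − K): max(4.521, 0) = 4.521, max(-10.64, 0) = 0
Node 0 (S = 30): V_0 = e^(−0.0225)·[0.4829·4.5208 + 0.5171·0.0000] = 2.1343

€2.13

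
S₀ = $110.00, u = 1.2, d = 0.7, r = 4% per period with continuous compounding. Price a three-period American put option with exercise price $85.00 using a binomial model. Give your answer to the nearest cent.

Risk-neutral probability p = (e^0.04 − 0.7)/(1.2 − 0.7) = 0.3408/0.5000 = 0.6816
Terminal stock prices: S_uuu = 190.1, S_uud = 110.9, S_udd = 64.68, S_ddd = 37.73
Terminal payoffs (K − S): max(-105.1, 0) = 0, max(-25.88, 0) = 0, max(20.32, 0) = 20.32, max(47.27, 0) = 47.27
Node uu (S = 158.4): continuation = e^(−0.04)·[0.6816·0.0000 + 0.3184·0.0000] = 0.0000; exercise value = 0.0000 ≤ continuation, so V_uu = 0.0000
Node ud (S = 92.4): continuation = e^(−0.04)·[0.6816·0.0000 + 0.3184·20.3200] = 6.2158; exercise value = 0.0000 ≤ continuation, so V_ud = 6.2158
Node dd (S = 53.9): continuation = e^(−0.04)·[0.6816·20.3200 + 0.3184·47.2700] = 27.7671; exercise value = 31.1000 > continuation, so V_dd = 31.1000 (exercise)
Node u (S = 132): continuation = e^(−0.04)·[0.6816·0.0000 + 0.3184·6.2158] = 1.9014; exercise value = 0.0000 ≤ continuation, so V_u = 1.9014
Node d (S = 77): continuation = e^(−0.04)·[0.6816·6.2158 + 0.3184·31.1000] = 13.5840; exercise value = 8.0000 ≤ continuation, so V_d = 13.5840
Node 0 (S = 110): continuation = e^(−0.04)·[0.6816·1.9014 + 0.3184·13.5840] = 5.4005; exercise value = 0.0000 ≤ continuation, so V_0 = 5.4005

$5.40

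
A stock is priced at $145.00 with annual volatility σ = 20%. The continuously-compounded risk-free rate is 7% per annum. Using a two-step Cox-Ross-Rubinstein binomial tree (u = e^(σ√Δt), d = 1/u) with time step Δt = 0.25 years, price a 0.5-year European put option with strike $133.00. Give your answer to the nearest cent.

CRR parameters: u = e^(σ√Δt) = e^(0.2·√0.25) = 1.1052, d = 1/u = 0.9048
Per-period rate: rΔt = 0.07·0.25 = 0.0175, so R = e^0.0175 = 1.0177
Risk-neutral probability p = (e^0.0175 − 0.9048)/(1.1052 − 0.9048) = 0.1128/0.2003 = 0.5631
Terminal stock prices: S_uu = 177.1, S_ud = 145, S_dd = 118.7
Terminal payoffs (K − S): max(-44.1, 0) = 0, max(-12, 0) = 0, max(14.28, 0) = 14.28
Node u (S = 160.2): V_u = e^(−0.0175)·[0.5631·0.0000 + 0.4369·0.0000] = 0.0000
Node d (S = 131.2): V_d = e^(−0.0175)·[0.5631·0.0000 + 0.4369·14.2840] = 6.1318
Node 0 (S = 145): V_0 = e^(−0.0175)·[0.5631·0.0000 + 0.4369·6.1318] = 2.6323

$2.63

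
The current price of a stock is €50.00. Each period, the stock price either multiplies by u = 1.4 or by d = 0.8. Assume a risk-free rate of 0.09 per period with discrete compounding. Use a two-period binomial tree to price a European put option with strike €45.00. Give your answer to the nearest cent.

€2.92

Risk-neutral probability p = (1 + 0.09 − 0.8)/(1.4 − 0.8) = 0.2900/0.6000 = 0.4833
Terminal stock prices: S_uu = 98, S_ud = 56, S_dd = 32
Terminal payoffs (K − S): max(-53, 0) = 0, max(-11, 0) = 0, max(13, 0) = 13
Node u (S = 70): V_u = 1/1.09·[0.4833·0.0000 + 0.5167·0.0000] = 0.0000
Node d (S = 40): V_d = 1/1.09·[0.4833·0.0000 + 0.5167·13.0000] = 6.1621
Node 0 (S = 50): V_0 = 1/1.09·[0.4833·0.0000 + 0.5167·6.1621] = 2.9209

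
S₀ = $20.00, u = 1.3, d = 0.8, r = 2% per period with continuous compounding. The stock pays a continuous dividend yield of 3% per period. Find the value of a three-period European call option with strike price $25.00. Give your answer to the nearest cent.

$1.50

Per-period risk-free factor R = e^0.02 = 1.0202; dividend-adjusted growth = e^(0.02−0.03) = 0.9900.
Risk-neutral probability p = (0.9900 − 0.8)/(1.3 − 0.8) = 0.1900/0.5000 = 0.3801
Terminal stock prices: S_uuu = 43.94, S_uud = 27.04, S_udd = 16.64, S_ddd = 10.24
Terminal payoffs (S − K): max(18.94, 0) = 18.94, max(2.04, 0) = 2.04, max(-8.36, 0) = 0, max(-14.76, 0) = 0
Node uu (S = 33.8): V_uu = e^(−0.02)·[0.3801·18.9400 + 0.6199·2.0400] = 8.2961
Node ud (S = 20.8): V_ud = e^(−0.02)·[0.3801·2.0400 + 0.6199·0.0000] = 0.7600
Node dd (S = 12.8): V_dd = e^(−0.02)·[0.3801·0.0000 + 0.6199·0.0000] = 0.0000
Node u (S = 26): V_u = e^(−0.02)·[0.3801·8.2961 + 0.6199·0.7600] = 3.5527
Node d (S = 16): V_d = e^(−0.02)·[0.3801·0.7600 + 0.6199·0.0000] = 0.2832
Node 0 (S = 20): V_0 = e^(−0.02)·[0.3801·3.5527 + 0.6199·0.2832] = 1.4957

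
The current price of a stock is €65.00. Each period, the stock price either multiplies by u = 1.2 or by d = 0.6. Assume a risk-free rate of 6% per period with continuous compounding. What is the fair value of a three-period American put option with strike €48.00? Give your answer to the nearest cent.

Risk-neutral probability p = (e^0.06 − 0.6)/(1.2 − 0.6) = 0.4618/0.6000 = 0.7697
Terminal stock prices: S_uuu = 112.3, S_uud = 56.16, S_udd = 28.08, S_ddd = 14.04
Terminal payoffs (K − S): max(-64.32, 0) = 0, max(-8.16, 0) = 0, max(19.92, 0) = 19.92, max(33.96, 0) = 33.96
Node uu (S = 93.6): continuation = e^(−0.06)·[0.7697·0.0000 + 0.2303·0.0000] = 0.0000; exercise value = 0.0000 ≤ continuation, so V_uu = 0.0000
Node ud (S = 46.8): continuation = e^(−0.06)·[0.7697·0.0000 + 0.2303·19.9200] = 4.3199; exercise value = 1.2000 ≤ continuation, so V_ud = 4.3199
Node dd (S = 23.4): continuation = e^(−0.06)·[0.7697·19.9200 + 0.2303·33.9600] = 21.8047; exercise value = 24.6000 > continuation, so V_dd = 24.6000 (exercise)
Node u (S = 78): continuation = e^(−0.06)·[0.7697·0.0000 + 0.2303·4.3199] = 0.9368; exercise value = 0.0000 ≤ continuation, so V_u = 0.9368
Node d (S = 39): continuation = e^(−0.06)·[0.7697·4.3199 + 0.2303·24.6000] = 8.4663; exercise value = 9.0000 > continuation, so V_d = 9.0000 (exercise)
Node 0 (S = 65): continuation = e^(−0.06)·[0.7697·0.9368 + 0.2303·9.0000] = 2.6309; exercise value = 0.0000 ≤ continuation, so V_0 = 2.6309

€2.63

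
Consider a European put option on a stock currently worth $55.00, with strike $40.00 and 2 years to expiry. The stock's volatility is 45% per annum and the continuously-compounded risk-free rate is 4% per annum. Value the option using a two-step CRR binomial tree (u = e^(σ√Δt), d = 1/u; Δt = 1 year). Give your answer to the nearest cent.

CRR parameters: u = e^(σ√Δt) = e^(0.45·√1) = 1.5683, d = 1/u = 0.6376
Per-period rate: rΔt = 0.04·1 = 0.04, so R = e^0.04 = 1.0408
Risk-neutral probability p = (e^0.04 − 0.6376)/(1.5683 − 0.6376) = 0.4032/0.9307 = 0.4332
Terminal stock prices: S_uu = 135.3, S_ud = 55, S_dd = 22.36
Terminal payoffs (K − S): max(-95.28, 0) = 0, max(-15, 0) = 0, max(17.64, 0) = 17.64
Node u (S = 86.26): V_u = e^(−0.04)·[0.4332·0.0000 + 0.5668·0.0000] = 0.0000
Node d (S = 35.07): V_d = e^(−0.04)·[0.4332·0.0000 + 0.5668·17.6387] = 9.6054
Node 0 (S = 55): V_0 = e^(−0.04)·[0.4332·0.0000 + 0.5668·9.6054] = 5.2308

$5.23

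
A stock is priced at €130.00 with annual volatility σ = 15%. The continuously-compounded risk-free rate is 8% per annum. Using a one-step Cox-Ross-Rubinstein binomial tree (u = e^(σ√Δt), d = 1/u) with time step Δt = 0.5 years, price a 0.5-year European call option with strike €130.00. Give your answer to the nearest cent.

€9.30

CRR parameters: u = e^(σ√Δt) = e^(0.15·√0.5) = 1.1119, d = 1/u = 0.8994
Per-period rate: rΔt = 0.08·0.5 = 0.04, so R = e^0.04 = 1.0408
Risk-neutral probability p = (e^0.04 − 0.8994)/(1.1119 − 0.8994) = 0.1414/0.2125 = 0.6655
Terminal stock prices: S_u = 144.5, S_d = 116.9
Terminal payoffs (S − K): max(14.55, 0) = 14.55, max(-13.08, 0) = 0
Node 0 (S = 130): V_0 = e^(−0.04)·[0.6655·14.5464 + 0.3345·0.0000] = 9.3015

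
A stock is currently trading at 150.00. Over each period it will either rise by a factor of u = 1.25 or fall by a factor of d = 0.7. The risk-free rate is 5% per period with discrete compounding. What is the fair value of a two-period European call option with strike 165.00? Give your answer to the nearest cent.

Risk-neutral probability p = (1 + 0.05 − 0.7)/(1.25 − 0.7) = 0.3500/0.5500 = 0.6364
Terminal stock prices: S_uu = 234.4, S_ud = 131.2, S_dd = 73.5
Terminal payoffs (S − K): max(69.38, 0) = 69.38, max(-33.75, 0) = 0, max(-91.5, 0) = 0
Node u (S = 187.5): V_u = 1/1.05·[0.6364·69.3750 + 0.3636·0.0000] = 42.0455
Node d (S = 105): V_d = 1/1.05·[0.6364·0.0000 + 0.3636·0.0000] = 0.0000
Node 0 (S = 150): V_0 = 1/1.05·[0.6364·42.0455 + 0.3636·0.0000] = 25.4821

25.48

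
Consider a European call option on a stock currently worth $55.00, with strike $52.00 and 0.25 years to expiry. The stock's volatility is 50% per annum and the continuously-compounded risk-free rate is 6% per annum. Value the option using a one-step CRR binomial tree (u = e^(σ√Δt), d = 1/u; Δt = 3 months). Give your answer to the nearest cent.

$8.58

CRR parameters: u = e^(σ√Δt) = e^(0.5·√0.25) = 1.2840, d = 1/u = 0.7788
Per-period rate: rΔt = 0.06·0.25 = 0.015, so R = e^0.015 = 1.0151
Risk-neutral probability p = (e^0.015 − 0.7788)/(1.2840 − 0.7788) = 0.2363/0.5052 = 0.4677
Terminal stock prices: S_u = 70.62, S_d = 42.83
Terminal payoffs (S − K): max(18.62, 0) = 18.62, max(-9.166, 0) = 0
Node 0 (S = 55): V_0 = e^(−0.015)·[0.4677·18.6214 + 0.5323·0.0000] = 8.5802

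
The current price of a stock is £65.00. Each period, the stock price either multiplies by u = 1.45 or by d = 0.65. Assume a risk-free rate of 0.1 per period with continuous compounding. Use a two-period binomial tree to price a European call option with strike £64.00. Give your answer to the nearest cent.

Risk-neutral probability p = (e^0.1 − 0.65)/(1.45 − 0.65) = 0.4552/0.8000 = 0.5690
Terminal stock prices: S_uu = 136.7, S_ud = 61.26, S_dd = 27.46
Terminal payoffs (S − K): max(72.66, 0) = 72.66, max(-2.737, 0) = 0, max(-36.54, 0) = 0
Node u (S = 94.25): V_u = e^(−0.1)·[0.5690·72.6625 + 0.4310·0.0000] = 37.4081
Node d (S = 42.25): V_d = e^(−0.1)·[0.5690·0.0000 + 0.4310·0.0000] = 0.0000
Node 0 (S = 65): V_0 = e^(−0.1)·[0.5690·37.4081 + 0.4310·0.0000] = 19.2584

£19.26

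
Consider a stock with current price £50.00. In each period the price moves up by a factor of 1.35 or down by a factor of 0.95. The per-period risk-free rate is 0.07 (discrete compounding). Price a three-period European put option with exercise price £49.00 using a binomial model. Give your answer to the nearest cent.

Risk-neutral probability p = (1 + 0.07 − 0.95)/(1.35 − 0.95) = 0.1200/0.4000 = 0.3000
Terminal stock prices: S_uuu = 123, S_uud = 86.57, S_udd = 60.92, S_ddd = 42.87
Terminal payoffs (K − S): max(-74.02, 0) = 0, max(-37.57, 0) = 0, max(-11.92, 0) = 0, max(6.131, 0) = 6.131
Node uu (S = 91.13): V_uu = 1/1.07·[0.3000·0.0000 + 0.7000·0.0000] = 0.0000
Node ud (S = 64.12): V_ud = 1/1.07·[0.3000·0.0000 + 0.7000·0.0000] = 0.0000
Node dd (S = 45.12): V_dd = 1/1.07·[0.3000·0.0000 + 0.7000·6.1313] = 4.0111
Node u (S = 67.5): V_u = 1/1.07·[0.3000·0.0000 + 0.7000·0.0000] = 0.0000
Node d (S = 47.5): V_d = 1/1.07·[0.3000·0.0000 + 0.7000·4.0111] = 2.6241
Node 0 (S = 50): V_0 = 1/1.07·[0.3000·0.0000 + 0.7000·2.6241] = 1.7167

£1.72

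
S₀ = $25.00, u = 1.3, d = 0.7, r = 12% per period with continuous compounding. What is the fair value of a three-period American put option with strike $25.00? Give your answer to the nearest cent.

Risk-neutral probability p = (e^0.12 − 0.7)/(1.3 − 0.7) = 0.4275/0.6000 = 0.7125
Terminal stock prices: S_uuu = 54.93, S_uud = 29.58, S_udd = 15.92, S_ddd = 8.575
Terminal payoffs (K − S): max(-29.93, 0) = 0, max(-4.575, 0) = 0, max(9.075, 0) = 9.075, max(16.43, 0) = 16.43
Node uu (S = 42.25): continuation = e^(−0.12)·[0.7125·0.0000 + 0.2875·0.0000] = 0.0000; exercise value = 0.0000 ≤ continuation, so V_uu = 0.0000
Node ud (S = 22.75): continuation = e^(−0.12)·[0.7125·0.0000 + 0.2875·9.0750] = 2.3141; exercise value = 2.2500 ≤ continuation, so V_ud = 2.3141
Node dd (S = 12.25): continuation = e^(−0.12)·[0.7125·9.0750 + 0.2875·16.4250] = 9.9230; exercise value = 12.7500 > continuation, so V_dd = 12.7500 (exercise)
Node u (S = 32.5): continuation = e^(−0.12)·[0.7125·0.0000 + 0.2875·2.3141] = 0.5901; exercise value = 0.0000 ≤ continuation, so V_u = 0.5901
Node d (S = 17.5): continuation = e^(−0.12)·[0.7125·2.3141 + 0.2875·12.7500] = 4.7135; exercise value = 7.5000 > continuation, so V_d = 7.5000 (exercise)
Node 0 (S = 25): continuation = e^(−0.12)·[0.7125·0.5901 + 0.2875·7.5000] = 2.2853; exercise value = 0.0000 ≤ continuation, so V_0 = 2.2853

$2.29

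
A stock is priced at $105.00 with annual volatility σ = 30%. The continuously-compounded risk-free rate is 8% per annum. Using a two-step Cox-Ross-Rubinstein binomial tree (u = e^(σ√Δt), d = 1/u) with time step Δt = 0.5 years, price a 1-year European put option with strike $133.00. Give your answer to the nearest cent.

$25.25

CRR parameters: u = e^(σ√Δt) = e^(0.3·√0.5) = 1.2363, d = 1/u = 0.8089
Per-period rate: rΔt = 0.08·0.5 = 0.04, so R = e^0.04 = 1.0408
Risk-neutral probability p = (e^0.04 − 0.8089)/(1.2363 − 0.8089) = 0.2320/0.4275 = 0.5426
Terminal stock prices: S_uu = 160.5, S_ud = 105, S_dd = 68.7
Terminal payoffs (K − S): max(-27.49, 0) = 0, max(28, 0) = 28, max(64.3, 0) = 64.3
Node u (S = 129.8): V_u = e^(−0.04)·[0.5426·0.0000 + 0.4574·28.0000] = 12.3040
Node d (S = 84.93): V_d = e^(−0.04)·[0.5426·28.0000 + 0.4574·64.3036] = 42.8549
Node 0 (S = 105): V_0 = e^(−0.04)·[0.5426·12.3040 + 0.4574·42.8549] = 25.2464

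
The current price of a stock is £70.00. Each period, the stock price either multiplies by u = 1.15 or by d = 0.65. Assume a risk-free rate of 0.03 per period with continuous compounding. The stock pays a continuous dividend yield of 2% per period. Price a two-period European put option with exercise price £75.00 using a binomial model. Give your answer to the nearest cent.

£11.96

Per-period risk-free factor R = e^0.03 = 1.0305; dividend-adjusted growth = e^(0.03−0.02) = 1.0101.
Risk-neutral probability p = (1.0101 − 0.65)/(1.15 − 0.65) = 0.3601/0.5000 = 0.7201
Terminal stock prices: S_uu = 92.57, S_ud = 52.33, S_dd = 29.58
Terminal payoffs (K − S): max(-17.57, 0) = 0, max(22.67, 0) = 22.67, max(45.42, 0) = 45.42
Node u (S = 80.5): V_u = e^(−0.03)·[0.7201·0.0000 + 0.2799·22.6750] = 6.1592
Node d (S = 45.5): V_d = e^(−0.03)·[0.7201·22.6750 + 0.2799·45.4250] = 28.1844
Node 0 (S = 70): V_0 = e^(−0.03)·[0.7201·6.1592 + 0.2799·28.1844] = 11.9598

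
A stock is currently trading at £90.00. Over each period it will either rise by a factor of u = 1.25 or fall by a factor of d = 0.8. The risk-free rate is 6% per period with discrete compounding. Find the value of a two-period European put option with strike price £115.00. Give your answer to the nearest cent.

Risk-neutral probability p = (1 + 0.06 − 0.8)/(1.25 − 0.8) = 0.2600/0.4500 = 0.5778
Terminal stock prices: S_uu = 140.6, S_ud = 90, S_dd = 57.6
Terminal payoffs (K − S): max(-25.62, 0) = 0, max(25, 0) = 25, max(57.4, 0) = 57.4
Node u (S = 112.5): V_u = 1/1.06·[0.5778·0.0000 + 0.4222·25.0000] = 9.9581
Node d (S = 72): V_d = 1/1.06·[0.5778·25.0000 + 0.4222·57.4000] = 36.4906
Node 0 (S = 90): V_0 = 1/1.06·[0.5778·9.9581 + 0.4222·36.4906] = 19.9629

£19.96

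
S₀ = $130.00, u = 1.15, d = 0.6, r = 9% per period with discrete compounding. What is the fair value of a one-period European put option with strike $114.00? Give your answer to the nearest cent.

Risk-neutral probability p = (1 + 0.09 − 0.6)/(1.15 − 0.6) = 0.4900/0.5500 = 0.8909
Terminal stock prices: S_u = 149.5, S_d = 78
Terminal payoffs (K − S): max(-35.5, 0) = 0, max(36, 0) = 36
Node 0 (S = 130): V_0 = 1/1.09·[0.8909·0.0000 + 0.1091·36.0000] = 3.6030

$3.60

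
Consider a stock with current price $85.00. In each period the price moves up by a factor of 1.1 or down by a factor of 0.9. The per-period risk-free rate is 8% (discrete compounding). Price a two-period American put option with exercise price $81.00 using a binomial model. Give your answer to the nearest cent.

$0.42

Risk-neutral probability p = (1 + 0.08 − 0.9)/(1.1 − 0.9) = 0.1800/0.2000 = 0.9000
Terminal stock prices: S_uu = 102.9, S_ud = 84.15, S_dd = 68.85
Terminal payoffs (K − S): max(-21.85, 0) = 0, max(-3.15, 0) = 0, max(12.15, 0) = 12.15
Node u (S = 93.5): continuation = 1/1.08·[0.9000·0.0000 + 0.1000·0.0000] = 0.0000; exercise value = 0.0000 ≤ continuation, so V_u = 0.0000
Node d (S = 76.5): continuation = 1/1.08·[0.9000·0.0000 + 0.1000·12.1500] = 1.1250; exercise value = 4.5000 > continuation, so V_d = 4.5000 (exercise)
Node 0 (S = 85): continuation = 1/1.08·[0.9000·0.0000 + 0.1000·4.5000] = 0.4167; exercise value = 0.0000 ≤ continuation, so V_0 = 0.4167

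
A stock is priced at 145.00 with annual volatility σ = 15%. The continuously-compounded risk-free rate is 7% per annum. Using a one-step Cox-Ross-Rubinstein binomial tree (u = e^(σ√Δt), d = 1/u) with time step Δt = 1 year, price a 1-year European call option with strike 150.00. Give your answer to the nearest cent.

CRR parameters: u = e^(σ√Δt) = e^(0.15·√1) = 1.1618, d = 1/u = 0.8607
Per-period rate: rΔt = 0.07·1 = 0.07, so R = e^0.07 = 1.0725
Risk-neutral probability p = (e^0.07 − 0.8607)/(1.1618 − 0.8607) = 0.2118/0.3011 = 0.7034
Terminal stock prices: S_u = 168.5, S_d = 124.8
Terminal payoffs (S − K): max(18.47, 0) = 18.47, max(-25.2, 0) = 0
Node 0 (S = 145): V_0 = e^(−0.07)·[0.7034·18.4660 + 0.2966·0.0000] = 12.1101

12.11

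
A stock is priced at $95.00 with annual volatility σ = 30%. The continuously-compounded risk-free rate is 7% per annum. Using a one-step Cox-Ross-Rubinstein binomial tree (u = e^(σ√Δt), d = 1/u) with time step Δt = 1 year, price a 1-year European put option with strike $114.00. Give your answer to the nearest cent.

CRR parameters: u = e^(σ√Δt) = e^(0.3·√1) = 1.3499, d = 1/u = 0.7408
Per-period rate: rΔt = 0.07·1 = 0.07, so R = e^0.07 = 1.0725
Risk-neutral probability p = (e^0.07 − 0.7408)/(1.3499 − 0.7408) = 0.3317/0.6090 = 0.5446
Terminal stock prices: S_u = 128.2, S_d = 70.38
Terminal payoffs (K − S): max(-14.24, 0) = 0, max(43.62, 0) = 43.62
Node 0 (S = 95): V_0 = e^(−0.07)·[0.5446·0.0000 + 0.4554·43.6223] = 18.5221

$18.52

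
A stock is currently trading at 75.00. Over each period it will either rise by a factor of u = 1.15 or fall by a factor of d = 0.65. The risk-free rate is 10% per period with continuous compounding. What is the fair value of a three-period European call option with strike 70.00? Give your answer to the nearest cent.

Risk-neutral probability p = (e^0.1 − 0.65)/(1.15 − 0.65) = 0.4552/0.5000 = 0.9103
Terminal stock prices: S_uuu = 114.1, S_uud = 64.47, S_udd = 36.44, S_ddd = 20.6
Terminal payoffs (S − K): max(44.07, 0) = 44.07, max(-5.528, 0) = 0, max(-33.56, 0) = 0, max(-49.4, 0) = 0
Node uu (S = 99.19): V_uu = e^(−0.1)·[0.9103·44.0656 + 0.0897·0.0000] = 36.2974
Node ud (S = 56.06): V_ud = e^(−0.1)·[0.9103·0.0000 + 0.0897·0.0000] = 0.0000
Node dd (S = 31.69): V_dd = e^(−0.1)·[0.9103·0.0000 + 0.0897·0.0000] = 0.0000
Node u (S = 86.25): V_u = e^(−0.1)·[0.9103·36.2974 + 0.0897·0.0000] = 29.8985
Node d (S = 48.75): V_d = e^(−0.1)·[0.9103·0.0000 + 0.0897·0.0000] = 0.0000
Node 0 (S = 75): V_0 = e^(−0.1)·[0.9103·29.8985 + 0.0897·0.0000] = 24.6278

24.63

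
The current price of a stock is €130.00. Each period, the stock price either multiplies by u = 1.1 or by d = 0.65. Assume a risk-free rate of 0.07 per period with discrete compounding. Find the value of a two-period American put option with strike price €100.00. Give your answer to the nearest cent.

€1.35

Risk-neutral probability p = (1 + 0.07 − 0.65)/(1.1 − 0.65) = 0.4200/0.4500 = 0.9333
Terminal stock prices: S_uu = 157.3, S_ud = 92.95, S_dd = 54.93
Terminal payoffs (K − S): max(-57.3, 0) = 0, max(7.05, 0) = 7.05, max(45.07, 0) = 45.07
Node u (S = 143): continuation = 1/1.07·[0.9333·0.0000 + 0.0667·7.0500] = 0.4393; exercise value = 0.0000 ≤ continuation, so V_u = 0.4393
Node d (S = 84.5): continuation = 1/1.07·[0.9333·7.0500 + 0.0667·45.0750] = 8.9579; exercise value = 15.5000 > continuation, so V_d = 15.5000 (exercise)
Node 0 (S = 130): continuation = 1/1.07·[0.9333·0.4393 + 0.0667·15.5000] = 1.3489; exercise value = 0.0000 ≤ continuation, so V_0 = 1.3489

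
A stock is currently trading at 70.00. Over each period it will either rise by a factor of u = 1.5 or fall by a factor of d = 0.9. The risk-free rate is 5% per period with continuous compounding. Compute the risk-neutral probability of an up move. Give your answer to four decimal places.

p = 0.2521

Risk-neutral probability p = (e^0.05 − 0.9)/(1.5 − 0.9) = 0.1513/0.6000 = 0.2521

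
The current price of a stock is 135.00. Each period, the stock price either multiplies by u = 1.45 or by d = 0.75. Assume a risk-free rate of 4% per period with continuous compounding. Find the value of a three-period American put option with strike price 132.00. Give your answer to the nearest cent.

23.20

Risk-neutral probability p = (e^0.04 − 0.75)/(1.45 − 0.75) = 0.2908/0.7000 = 0.4154
Terminal stock prices: S_uuu = 411.6, S_uud = 212.9, S_udd = 110.1, S_ddd = 56.95
Terminal payoffs (K − S): max(-279.6, 0) = 0, max(-80.88, 0) = 0, max(21.89, 0) = 21.89, max(75.05, 0) = 75.05
Node uu (S = 283.8): continuation = e^(−0.04)·[0.4154·0.0000 + 0.5846·0.0000] = 0.0000; exercise value = 0.0000 ≤ continuation, so V_uu = 0.0000
Node ud (S = 146.8): continuation = e^(−0.04)·[0.4154·0.0000 + 0.5846·21.8906] = 12.2945; exercise value = 0.0000 ≤ continuation, so V_ud = 12.2945
Node dd (S = 75.94): continuation = e^(−0.04)·[0.4154·21.8906 + 0.5846·75.0469] = 50.8867; exercise value = 56.0625 > continuation, so V_dd = 56.0625 (exercise)
Node u (S = 195.8): continuation = e^(−0.04)·[0.4154·0.0000 + 0.5846·12.2945] = 6.9051; exercise value = 0.0000 ≤ continuation, so V_u = 6.9051
Node d (S = 101.2): continuation = e^(−0.04)·[0.4154·12.2945 + 0.5846·56.0625] = 36.3941; exercise value = 30.7500 ≤ continuation, so V_d = 36.3941
Node 0 (S = 135): continuation = e^(−0.04)·[0.4154·6.9051 + 0.5846·36.3941] = 23.1964; exercise value = 0.0000 ≤ continuation, so V_0 = 23.1964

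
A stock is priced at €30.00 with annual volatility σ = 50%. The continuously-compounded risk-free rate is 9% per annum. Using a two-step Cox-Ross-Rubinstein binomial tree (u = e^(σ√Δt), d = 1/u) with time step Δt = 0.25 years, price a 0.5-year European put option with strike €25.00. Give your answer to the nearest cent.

CRR parameters: u = e^(σ√Δt) = e^(0.5·√0.25) = 1.2840, d = 1/u = 0.7788
Per-period rate: rΔt = 0.09·0.25 = 0.0225, so R = e^0.0225 = 1.0228
Risk-neutral probability p = (e^0.0225 − 0.7788)/(1.2840 − 0.7788) = 0.2440/0.5052 = 0.4829
Terminal stock prices: S_uu = 49.46, S_ud = 30, S_dd = 18.2
Terminal payoffs (K − S): max(-24.46, 0) = 0, max(-5, 0) = 0, max(6.804, 0) = 6.804
Node u (S = 38.52): V_u = e^(−0.0225)·[0.4829·0.0000 + 0.5171·0.0000] = 0.0000
Node d (S = 23.36): V_d = e^(−0.0225)·[0.4829·0.0000 + 0.5171·6.8041] = 3.4404
Node 0 (S = 30): V_0 = e^(−0.0225)·[0.4829·0.0000 + 0.5171·3.4404] = 1.7396

€1.74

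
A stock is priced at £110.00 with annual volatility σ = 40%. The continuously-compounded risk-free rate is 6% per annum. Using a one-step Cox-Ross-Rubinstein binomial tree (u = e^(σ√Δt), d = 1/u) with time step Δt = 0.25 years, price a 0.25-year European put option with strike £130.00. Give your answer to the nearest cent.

£20.16

CRR parameters: u = e^(σ√Δt) = e^(0.4·√0.25) = 1.2214, d = 1/u = 0.8187
Per-period rate: rΔt = 0.06·0.25 = 0.015, so R = e^0.015 = 1.0151
Risk-neutral probability p = (e^0.015 − 0.8187)/(1.2214 − 0.8187) = 0.1964/0.4027 = 0.4877
Terminal stock prices: S_u = 134.4, S_d = 90.06
Terminal payoffs (K − S): max(-4.354, 0) = 0, max(39.94, 0) = 39.94
Node 0 (S = 110): V_0 = e^(−0.015)·[0.4877·0.0000 + 0.5123·39.9396] = 20.1565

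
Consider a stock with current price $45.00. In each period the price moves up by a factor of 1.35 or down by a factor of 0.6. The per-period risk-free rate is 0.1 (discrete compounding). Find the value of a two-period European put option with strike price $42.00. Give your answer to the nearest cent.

Risk-neutral probability p = (1 + 0.1 − 0.6)/(1.35 − 0.6) = 0.5000/0.7500 = 0.6667
Terminal stock prices: S_uu = 82.01, S_ud = 36.45, S_dd = 16.2
Terminal payoffs (K − S): max(-40.01, 0) = 0, max(5.55, 0) = 5.55, max(25.8, 0) = 25.8
Node u (S = 60.75): V_u = 1/1.1·[0.6667·0.0000 + 0.3333·5.5500] = 1.6818
Node d (S = 27): V_d = 1/1.1·[0.6667·5.5500 + 0.3333·25.8000] = 11.1818
Node 0 (S = 45): V_0 = 1/1.1·[0.6667·1.6818 + 0.3333·11.1818] = 4.4077

$4.41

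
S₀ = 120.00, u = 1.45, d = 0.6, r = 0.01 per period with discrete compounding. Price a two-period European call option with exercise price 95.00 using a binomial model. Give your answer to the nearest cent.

40.48

Risk-neutral probability p = (1 + 0.01 − 0.6)/(1.45 − 0.6) = 0.4100/0.8500 = 0.4824
Terminal stock prices: S_uu = 252.3, S_ud = 104.4, S_dd = 43.2
Terminal payoffs (S − K): max(157.3, 0) = 157.3, max(9.4, 0) = 9.4, max(-51.8, 0) = 0
Node u (S = 174): V_u = 1/1.01·[0.4824·157.3000 + 0.5176·9.4000] = 79.9406
Node d (S = 72): V_d = 1/1.01·[0.4824·9.4000 + 0.5176·0.0000] = 4.4892
Node 0 (S = 120): V_0 = 1/1.01·[0.4824·79.9406 + 0.5176·4.4892] = 40.4786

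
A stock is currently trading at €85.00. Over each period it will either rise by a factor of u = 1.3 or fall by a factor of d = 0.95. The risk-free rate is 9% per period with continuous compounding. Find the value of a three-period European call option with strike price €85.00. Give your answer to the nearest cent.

Risk-neutral probability p = (e^0.09 − 0.95)/(1.3 − 0.95) = 0.1442/0.3500 = 0.4119
Terminal stock prices: S_uuu = 186.7, S_uud = 136.5, S_udd = 99.73, S_ddd = 72.88
Terminal payoffs (S − K): max(101.7, 0) = 101.7, max(51.47, 0) = 51.47, max(14.73, 0) = 14.73, max(-12.12, 0) = 0
Node uu (S = 143.7): V_uu = e^(−0.09)·[0.4119·101.7450 + 0.5881·51.4675] = 65.9658
Node ud (S = 105): V_ud = e^(−0.09)·[0.4119·51.4675 + 0.5881·14.7262] = 27.2908
Node dd (S = 76.71): V_dd = e^(−0.09)·[0.4119·14.7262 + 0.5881·0.0000] = 5.5440
Node u (S = 110.5): V_u = e^(−0.09)·[0.4119·65.9658 + 0.5881·27.2908] = 39.5020
Node d (S = 80.75): V_d = e^(−0.09)·[0.4119·27.2908 + 0.5881·5.5440] = 13.2539
Node 0 (S = 85): V_0 = e^(−0.09)·[0.4119·39.5020 + 0.5881·13.2539] = 21.9949

€21.99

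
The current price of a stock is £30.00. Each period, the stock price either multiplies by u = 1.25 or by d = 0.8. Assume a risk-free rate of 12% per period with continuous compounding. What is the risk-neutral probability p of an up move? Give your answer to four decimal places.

Risk-neutral probability p = (e^0.12 − 0.8)/(1.25 − 0.8) = 0.3275/0.4500 = 0.7278

p = 0.7278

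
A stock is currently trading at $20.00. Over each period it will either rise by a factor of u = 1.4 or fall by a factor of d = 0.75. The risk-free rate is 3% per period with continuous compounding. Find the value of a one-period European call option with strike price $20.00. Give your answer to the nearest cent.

Risk-neutral probability p = (e^0.03 − 0.75)/(1.4 − 0.75) = 0.2805/0.6500 = 0.4315
Terminal stock prices: S_u = 28, S_d = 15
Terminal payoffs (S − K): max(8, 0) = 8, max(-5, 0) = 0
Node 0 (S = 20): V_0 = e^(−0.03)·[0.4315·8.0000 + 0.5685·0.0000] = 3.3497

$3.35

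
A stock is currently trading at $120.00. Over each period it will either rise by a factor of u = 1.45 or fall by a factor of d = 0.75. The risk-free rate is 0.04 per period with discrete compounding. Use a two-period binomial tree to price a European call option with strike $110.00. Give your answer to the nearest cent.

Risk-neutral probability p = (1 + 0.04 − 0.75)/(1.45 − 0.75) = 0.2900/0.7000 = 0.4143
Terminal stock prices: S_uu = 252.3, S_ud = 130.5, S_dd = 67.5
Terminal payoffs (S − K): max(142.3, 0) = 142.3, max(20.5, 0) = 20.5, max(-42.5, 0) = 0
Node u (S = 174): V_u = 1/1.04·[0.4143·142.3000 + 0.5857·20.5000] = 68.2308
Node d (S = 90): V_d = 1/1.04·[0.4143·20.5000 + 0.5857·0.0000] = 8.1662
Node 0 (S = 120): V_0 = 1/1.04·[0.4143·68.2308 + 0.5857·8.1662] = 31.7789

$31.78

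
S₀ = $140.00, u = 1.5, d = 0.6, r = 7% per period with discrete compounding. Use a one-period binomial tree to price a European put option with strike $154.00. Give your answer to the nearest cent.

Risk-neutral probability p = (1 + 0.07 − 0.6)/(1.5 − 0.6) = 0.4700/0.9000 = 0.5222
Terminal stock prices: S_u = 210, S_d = 84
Terminal payoffs (K − S): max(-56, 0) = 0, max(70, 0) = 70
Node 0 (S = 140): V_0 = 1/1.07·[0.5222·0.0000 + 0.4778·70.0000] = 31.2565

$31.26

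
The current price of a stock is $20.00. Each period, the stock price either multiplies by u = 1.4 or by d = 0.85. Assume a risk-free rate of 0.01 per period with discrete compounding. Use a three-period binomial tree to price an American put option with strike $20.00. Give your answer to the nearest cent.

Risk-neutral probability p = (1 + 0.01 − 0.85)/(1.4 − 0.85) = 0.1600/0.5500 = 0.2909
Terminal stock prices: S_uuu = 54.88, S_uud = 33.32, S_udd = 20.23, S_ddd = 12.28
Terminal payoffs (K − S): max(-34.88, 0) = 0, max(-13.32, 0) = 0, max(-0.23, 0) = 0, max(7.718, 0) = 7.718
Node uu (S = 39.2): continuation = 1/1.01·[0.2909·0.0000 + 0.7091·0.0000] = 0.0000; exercise value = 0.0000 ≤ continuation, so V_uu = 0.0000
Node ud (S = 23.8): continuation = 1/1.01·[0.2909·0.0000 + 0.7091·0.0000] = 0.0000; exercise value = 0.0000 ≤ continuation, so V_ud = 0.0000
Node dd (S = 14.45): continuation = 1/1.01·[0.2909·0.0000 + 0.7091·7.7175] = 5.4182; exercise value = 5.5500 > continuation, so V_dd = 5.5500 (exercise)
Node u (S = 28): continuation = 1/1.01·[0.2909·0.0000 + 0.7091·0.0000] = 0.0000; exercise value = 0.0000 ≤ continuation, so V_u = 0.0000
Node d (S = 17): continuation = 1/1.01·[0.2909·0.0000 + 0.7091·5.5500] = 3.8965; exercise value = 3.0000 ≤ continuation, so V_d = 3.8965
Node 0 (S = 20): continuation = 1/1.01·[0.2909·0.0000 + 0.7091·3.8965] = 2.7356; exercise value = 0.0000 ≤ continuation, so V_0 = 2.7356

$2.74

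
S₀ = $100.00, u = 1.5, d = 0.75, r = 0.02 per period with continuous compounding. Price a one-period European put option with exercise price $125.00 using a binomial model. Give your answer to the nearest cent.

Risk-neutral probability p = (e^0.02 − 0.75)/(1.5 − 0.75) = 0.2702/0.7500 = 0.3603
Terminal stock prices: S_u = 150, S_d = 75
Terminal payoffs (K − S): max(-25, 0) = 0, max(50, 0) = 50
Node 0 (S = 100): V_0 = e^(−0.02)·[0.3603·0.0000 + 0.6397·50.0000] = 31.3532

$31.35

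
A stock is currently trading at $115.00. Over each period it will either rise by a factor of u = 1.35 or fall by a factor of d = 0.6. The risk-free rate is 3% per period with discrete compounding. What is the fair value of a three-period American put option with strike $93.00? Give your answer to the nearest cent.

$15.94

Risk-neutral probability p = (1 + 0.03 − 0.6)/(1.35 − 0.6) = 0.4300/0.7500 = 0.5733
Terminal stock prices: S_uuu = 282.9, S_uud = 125.8, S_udd = 55.89, S_ddd = 24.84
Terminal payoffs (K − S): max(-189.9, 0) = 0, max(-32.75, 0) = 0, max(37.11, 0) = 37.11, max(68.16, 0) = 68.16
Node uu (S = 209.6): continuation = 1/1.03·[0.5733·0.0000 + 0.4267·0.0000] = 0.0000; exercise value = 0.0000 ≤ continuation, so V_uu = 0.0000
Node ud (S = 93.15): continuation = 1/1.03·[0.5733·0.0000 + 0.4267·37.1100] = 15.3724; exercise value = 0.0000 ≤ continuation, so V_ud = 15.3724
Node dd (S = 41.4): continuation = 1/1.03·[0.5733·37.1100 + 0.4267·68.1600] = 48.8913; exercise value = 51.6000 > continuation, so V_dd = 51.6000 (exercise)
Node u (S = 155.2): continuation = 1/1.03·[0.5733·0.0000 + 0.4267·15.3724] = 6.3679; exercise value = 0.0000 ≤ continuation, so V_u = 6.3679
Node d (S = 69): continuation = 1/1.03·[0.5733·15.3724 + 0.4267·51.6000] = 29.9316; exercise value = 24.0000 ≤ continuation, so V_d = 29.9316
Node 0 (S = 115): continuation = 1/1.03·[0.5733·6.3679 + 0.4267·29.9316] = 15.9434; exercise value = 0.0000 ≤ continuation, so V_0 = 15.9434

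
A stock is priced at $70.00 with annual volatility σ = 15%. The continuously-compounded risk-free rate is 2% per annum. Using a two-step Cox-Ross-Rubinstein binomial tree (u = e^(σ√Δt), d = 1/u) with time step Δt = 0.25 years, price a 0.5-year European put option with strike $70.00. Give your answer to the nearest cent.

$2.27

CRR parameters: u = e^(σ√Δt) = e^(0.15·√0.25) = 1.0779, d = 1/u = 0.9277
Per-period rate: rΔt = 0.02·0.25 = 0.005, so R = e^0.005 = 1.0050
Risk-neutral probability p = (e^0.005 − 0.9277)/(1.0779 − 0.9277) = 0.0773/0.1501 = 0.5146
Terminal stock prices: S_uu = 81.33, S_ud = 70, S_dd = 60.25
Terminal payoffs (K − S): max(-11.33, 0) = 0, max(0, 0) = 0, max(9.75, 0) = 9.75
Node u (S = 75.45): V_u = e^(−0.005)·[0.5146·0.0000 + 0.4854·0.0000] = 0.0000
Node d (S = 64.94): V_d = e^(−0.005)·[0.5146·0.0000 + 0.4854·9.7504] = 4.7088
Node 0 (S = 70): V_0 = e^(−0.005)·[0.5146·0.0000 + 0.4854·4.7088] = 2.2741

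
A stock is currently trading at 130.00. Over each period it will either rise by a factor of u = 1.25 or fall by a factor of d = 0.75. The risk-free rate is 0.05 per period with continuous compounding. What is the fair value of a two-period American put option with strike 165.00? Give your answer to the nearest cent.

35.00

Risk-neutral probability p = (e^0.05 − 0.75)/(1.25 − 0.75) = 0.3013/0.5000 = 0.6025
Terminal stock prices: S_uu = 203.1, S_ud = 121.9, S_dd = 73.12
Terminal payoffs (K − S): max(-38.12, 0) = 0, max(43.12, 0) = 43.12, max(91.88, 0) = 91.88
Node u (S = 162.5): continuation = e^(−0.05)·[0.6025·0.0000 + 0.3975·43.1250] = 16.3044; exercise value = 2.5000 ≤ continuation, so V_u = 16.3044
Node d (S = 97.5): continuation = e^(−0.05)·[0.6025·43.1250 + 0.3975·91.8750] = 59.4529; exercise value = 67.5000 > continuation, so V_d = 67.5000 (exercise)
Node 0 (S = 130): continuation = e^(−0.05)·[0.6025·16.3044 + 0.3975·67.5000] = 34.8649; exercise value = 35.0000 > continuation, so V_0 = 35.0000 (exercise)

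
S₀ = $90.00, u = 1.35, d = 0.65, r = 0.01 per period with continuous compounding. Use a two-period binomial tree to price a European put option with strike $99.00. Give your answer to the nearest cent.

$23.90

Risk-neutral probability p = (e^0.01 − 0.65)/(1.35 − 0.65) = 0.3601/0.7000 = 0.5144
Terminal stock prices: S_uu = 164, S_ud = 78.98, S_dd = 38.03
Terminal payoffs (K − S): max(-65.03, 0) = 0, max(20.02, 0) = 20.02, max(60.97, 0) = 60.97
Node u (S = 121.5): V_u = e^(−0.01)·[0.5144·0.0000 + 0.4856·20.0250] = 9.6282
Node d (S = 58.5): V_d = e^(−0.01)·[0.5144·20.0250 + 0.4856·60.9750] = 39.5149
Node 0 (S = 90): V_0 = e^(−0.01)·[0.5144·9.6282 + 0.4856·39.5149] = 23.9023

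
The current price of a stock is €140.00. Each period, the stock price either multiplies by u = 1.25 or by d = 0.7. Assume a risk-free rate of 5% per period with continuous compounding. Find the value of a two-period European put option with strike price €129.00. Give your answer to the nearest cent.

€9.85

Risk-neutral probability p = (e^0.05 − 0.7)/(1.25 − 0.7) = 0.3513/0.5500 = 0.6387
Terminal stock prices: S_uu = 218.8, S_ud = 122.5, S_dd = 68.6
Terminal payoffs (K − S): max(-89.75, 0) = 0, max(6.5, 0) = 6.5, max(60.4, 0) = 60.4
Node u (S = 175): V_u = e^(−0.05)·[0.6387·0.0000 + 0.3613·6.5000] = 2.2341
Node d (S = 98): V_d = e^(−0.05)·[0.6387·6.5000 + 0.3613·60.4000] = 24.7086
Node 0 (S = 140): V_0 = e^(−0.05)·[0.6387·2.2341 + 0.3613·24.7086] = 9.8497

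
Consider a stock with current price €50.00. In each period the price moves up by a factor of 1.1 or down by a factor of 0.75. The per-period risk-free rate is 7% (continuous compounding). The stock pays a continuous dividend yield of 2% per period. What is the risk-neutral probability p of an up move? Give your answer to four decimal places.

p = 0.8608

Per-period risk-free factor R = e^0.07 = 1.0725; dividend-adjusted growth = e^(0.07−0.02) = 1.0513.
Risk-neutral probability p = (1.0513 − 0.75)/(1.1 − 0.75) = 0.3013/0.3500 = 0.8608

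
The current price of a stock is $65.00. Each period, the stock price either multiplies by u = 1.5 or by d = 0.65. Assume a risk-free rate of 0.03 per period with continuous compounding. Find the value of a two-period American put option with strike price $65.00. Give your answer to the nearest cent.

$12.57

Risk-neutral probability p = (e^0.03 − 0.65)/(1.5 − 0.65) = 0.3805/0.8500 = 0.4476
Terminal stock prices: S_uu = 146.2, S_ud = 63.38, S_dd = 27.46
Terminal payoffs (K − S): max(-81.25, 0) = 0, max(1.625, 0) = 1.625, max(37.54, 0) = 37.54
Node u (S = 97.5): continuation = e^(−0.03)·[0.4476·0.0000 + 0.5524·1.6250] = 0.8711; exercise value = 0.0000 ≤ continuation, so V_u = 0.8711
Node d (S = 42.25): continuation = e^(−0.03)·[0.4476·1.6250 + 0.5524·37.5375] = 20.8290; exercise value = 22.7500 > continuation, so V_d = 22.7500 (exercise)
Node 0 (S = 65): continuation = e^(−0.03)·[0.4476·0.8711 + 0.5524·22.7500] = 12.5742; exercise value = 0.0000 ≤ continuation, so V_0 = 12.5742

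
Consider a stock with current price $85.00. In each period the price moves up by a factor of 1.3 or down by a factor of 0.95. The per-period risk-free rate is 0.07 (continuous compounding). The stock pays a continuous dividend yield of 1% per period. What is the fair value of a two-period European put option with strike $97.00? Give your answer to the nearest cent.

$8.17

Per-period risk-free factor R = e^0.07 = 1.0725; dividend-adjusted growth = e^(0.07−0.01) = 1.0618.
Risk-neutral probability p = (1.0618 − 0.95)/(1.3 − 0.95) = 0.1118/0.3500 = 0.3195
Terminal stock prices: S_uu = 143.7, S_ud = 105, S_dd = 76.71
Terminal payoffs (K − S): max(-46.65, 0) = 0, max(-7.975, 0) = 0, max(20.29, 0) = 20.29
Node u (S = 110.5): V_u = e^(−0.07)·[0.3195·0.0000 + 0.6805·0.0000] = 0.0000
Node d (S = 80.75): V_d = e^(−0.07)·[0.3195·0.0000 + 0.6805·20.2875] = 12.8717
Node 0 (S = 85): V_0 = e^(−0.07)·[0.3195·0.0000 + 0.6805·12.8717] = 8.1666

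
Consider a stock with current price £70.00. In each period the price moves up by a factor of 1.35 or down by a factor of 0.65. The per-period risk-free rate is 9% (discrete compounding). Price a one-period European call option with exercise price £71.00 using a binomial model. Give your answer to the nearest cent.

Risk-neutral probability p = (1 + 0.09 − 0.65)/(1.35 − 0.65) = 0.4400/0.7000 = 0.6286
Terminal stock prices: S_u = 94.5, S_d = 45.5
Terminal payoffs (S − K): max(23.5, 0) = 23.5, max(-25.5, 0) = 0
Node 0 (S = 70): V_0 = 1/1.09·[0.6286·23.5000 + 0.3714·0.0000] = 13.5518

£13.55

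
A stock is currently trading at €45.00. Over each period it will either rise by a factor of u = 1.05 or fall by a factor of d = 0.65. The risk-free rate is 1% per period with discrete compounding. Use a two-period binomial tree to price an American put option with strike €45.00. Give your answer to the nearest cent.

€2.82

Risk-neutral probability p = (1 + 0.01 − 0.65)/(1.05 − 0.65) = 0.3600/0.4000 = 0.9000
Terminal stock prices: S_uu = 49.61, S_ud = 30.71, S_dd = 19.01
Terminal payoffs (K − S): max(-4.613, 0) = 0, max(14.29, 0) = 14.29, max(25.99, 0) = 25.99
Node u (S = 47.25): continuation = 1/1.01·[0.9000·0.0000 + 0.1000·14.2875] = 1.4146; exercise value = 0.0000 ≤ continuation, so V_u = 1.4146
Node d (S = 29.25): continuation = 1/1.01·[0.9000·14.2875 + 0.1000·25.9875] = 15.3045; exercise value = 15.7500 > continuation, so V_d = 15.7500 (exercise)
Node 0 (S = 45): continuation = 1/1.01·[0.9000·1.4146 + 0.1000·15.7500] = 2.8199; exercise value = 0.0000 ≤ continuation, so V_0 = 2.8199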